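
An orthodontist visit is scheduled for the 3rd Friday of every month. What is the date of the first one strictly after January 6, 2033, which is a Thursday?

January 2033 starts on a Saturday; its first Friday is the 7th, so the 3rd Friday is the 21st — January 21, 2033.
January 21, 2033 is after January 6, 2033, so that is the next one.

January 21, 2033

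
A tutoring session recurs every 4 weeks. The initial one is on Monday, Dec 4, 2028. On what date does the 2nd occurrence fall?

Jan 1, 2029

The 2nd occurrence is 1 interval after the first: 1 × 28 = 28 days after Dec 4, 2028.
Dec has 31 days — 27 days to the end of Dec leaves 1.
1 day into Jan → Jan 1, 2029.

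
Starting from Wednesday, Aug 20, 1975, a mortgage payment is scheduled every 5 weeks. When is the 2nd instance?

The 2nd occurrence is 1 interval after the first: 1 × 35 = 35 days after Aug 20, 1975.
Aug has 31 days — 11 days to the end of Aug leaves 24.
24 days into Sep → Sep 24, 1975.

Sep 24, 1975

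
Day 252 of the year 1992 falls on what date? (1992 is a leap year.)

Sep 8, 1992

Jan has 31 days (252 − 31 = 221 remain).
Feb has 29 days (221 − 29 = 192 remain).
Mar has 31 days (192 − 31 = 161 remain).
Apr has 30 days (161 − 30 = 131 remain).
May has 31 days (131 − 31 = 100 remain).
Jun has 30 days (100 − 30 = 70 remain).
Jul has 31 days (70 − 31 = 39 remain).
Aug has 31 days (39 − 31 = 8 remain).
8 into Sep → Sep 8.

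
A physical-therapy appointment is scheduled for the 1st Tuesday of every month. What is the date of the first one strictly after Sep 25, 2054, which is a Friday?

Sep 2054 starts on a Tuesday, so its 1st Tuesday is Sep 1, 2054.
That is not after Sep 25, 2054, so look at Oct 2054.
Oct 2054 starts on a Thursday, so its 1st Tuesday is Oct 6, 2054 (5 days in).

Oct 6, 2054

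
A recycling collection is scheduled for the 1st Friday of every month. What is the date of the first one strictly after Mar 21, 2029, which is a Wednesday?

Mar 2029 starts on a Thursday, so its 1st Friday is Mar 2, 2029 (1 day in).
That is not after Mar 21, 2029, so look at Apr 2029.
Apr 2029 starts on a Sunday, so its 1st Friday is Apr 6, 2029 (5 days in).

Apr 6, 2029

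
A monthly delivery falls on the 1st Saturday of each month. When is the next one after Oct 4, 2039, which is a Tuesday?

Oct 2039 starts on a Saturday, so its 1st Saturday is Oct 1, 2039.
That is not after Oct 4, 2039, so look at Nov 2039.
Nov 2039 starts on a Tuesday, so its 1st Saturday is Nov 5, 2039 (4 days in).

Nov 5, 2039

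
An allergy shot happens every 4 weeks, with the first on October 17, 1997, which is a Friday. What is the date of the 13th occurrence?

The 13th occurrence is 12 intervals after the first: 12 × 28 = 336 days after October 17, 1997.
October has 31 days — 14 days to the end of October leaves 322.
November has 30 days (292 left).
December has 31 days (261 left).
January has 31 days (230 left).
February has 28 days (202 left).
March has 31 days (171 left).
April has 30 days (141 left).
May has 31 days (110 left).
June has 30 days (80 left).
July has 31 days (49 left).
August has 31 days (18 left).
18 days into September → September 18, 1998.

September 18, 1998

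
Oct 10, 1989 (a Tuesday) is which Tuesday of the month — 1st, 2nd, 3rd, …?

2nd

Day 10 falls in week ⌈10/7⌉ of the month.
Days 1–7 hold the 1st Tuesday, 8–14 the 2nd, 15–21 the 3rd, 22–28 the 4th, 29–31 the 5th.
10 is in the range for the 2nd.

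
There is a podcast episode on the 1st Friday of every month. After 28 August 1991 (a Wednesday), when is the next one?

August 1991 starts on a Thursday, so its 1st Friday is 2 August 1991 (1 day in).
That is not after 28 August 1991, so look at September 1991.
September 1991 starts on a Sunday, so its 1st Friday is 6 September 1991 (5 days in).

6 September 1991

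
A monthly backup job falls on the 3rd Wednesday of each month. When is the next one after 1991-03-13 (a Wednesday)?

1991-03-20

March 1991 starts on a Friday; its first Wednesday is the 6th, so the 3rd Wednesday is the 20th — 1991-03-20.
1991-03-20 is after 1991-03-13, so that is the next one.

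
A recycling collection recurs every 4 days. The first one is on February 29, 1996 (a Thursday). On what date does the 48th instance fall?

September 4, 1996

The 48th occurrence is 47 intervals after the first: 47 × 4 = 188 days after February 29, 1996.
February has 29 days — 0 days to the end of February leaves 188.
March has 31 days (157 left).
April has 30 days (127 left).
May has 31 days (96 left).
June has 30 days (66 left).
July has 31 days (35 left).
August has 31 days (4 left).
4 days into September → September 4, 1996.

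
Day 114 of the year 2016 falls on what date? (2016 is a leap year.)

April 23, 2016

January has 31 days (114 − 31 = 83 remain).
February has 29 days (83 − 29 = 54 remain).
March has 31 days (54 − 31 = 23 remain).
23 into April → April 23.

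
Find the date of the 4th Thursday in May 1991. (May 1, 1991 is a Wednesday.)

May 1991 begins on a Wednesday, so the first Thursday is May 2 (1 day later).
The 4th Thursday is 3 weeks later: 2 + 21 = 23.

23 May 1991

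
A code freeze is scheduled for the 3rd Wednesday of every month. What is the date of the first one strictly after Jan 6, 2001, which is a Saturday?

Jan 17, 2001

Jan 2001 starts on a Monday; its first Wednesday is the 3rd, so the 3rd Wednesday is the 17th — Jan 17, 2001.
Jan 17, 2001 is after Jan 6, 2001, so that is the next one.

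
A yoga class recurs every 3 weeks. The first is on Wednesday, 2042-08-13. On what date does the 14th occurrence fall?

2043-05-13

The 14th occurrence is 13 intervals after the first: 13 × 21 = 273 days after 2042-08-13.
August has 31 days — 18 days to the end of August leaves 255.
September has 30 days (225 left).
October has 31 days (194 left).
November has 30 days (164 left).
December has 31 days (133 left).
January has 31 days (102 left).
February has 28 days (74 left).
March has 31 days (43 left).
April has 30 days (13 left).
13 days into May → 2043-05-13.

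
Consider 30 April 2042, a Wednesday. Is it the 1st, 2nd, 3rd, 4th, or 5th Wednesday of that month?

5th

Day 30 falls in week ⌈30/7⌉ of the month.
Days 1–7 hold the 1st Wednesday, 8–14 the 2nd, 15–21 the 3rd, 22–28 the 4th, 29–31 the 5th.
30 is in the range for the 5th.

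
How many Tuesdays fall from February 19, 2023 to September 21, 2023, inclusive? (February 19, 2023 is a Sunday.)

February 19, 2023 is a Sunday; the first Tuesday on or after it is February 21, 2023 (2 days later).
From February 21, 2023 to September 21, 2023: 7 + 31 + 30 + 31 + 30 + 31 + 31 + 21 = 212 days (rest of February, March, April, May, June, July, August, September).
212 ÷ 7 = 30 full weeks with remainder 2, so 30 more Tuesdays after the first → 31.

31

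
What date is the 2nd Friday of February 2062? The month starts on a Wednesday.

February 2062 begins on a Wednesday, so the first Friday is February 3 (2 days later).
The 2nd Friday is 1 weeks later: 3 + 7 = 10.

February 10, 2062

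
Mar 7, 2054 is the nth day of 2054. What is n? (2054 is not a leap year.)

66

Days in months before Mar: 31 + 28 = 59.
Plus 7 days into Mar → day 66.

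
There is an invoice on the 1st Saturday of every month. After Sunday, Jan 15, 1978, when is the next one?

Feb 4, 1978

Jan 1978 starts on a Sunday, so its 1st Saturday is Jan 7, 1978 (6 days in).
That is not after Jan 15, 1978, so look at Feb 1978.
Feb 1978 starts on a Wednesday, so its 1st Saturday is Feb 4, 1978 (3 days in).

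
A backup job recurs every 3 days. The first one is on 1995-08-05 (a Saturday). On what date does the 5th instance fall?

The 5th occurrence is 4 intervals after the first: 4 × 3 = 12 days after 1995-08-05.
12 days later is 1995-08-17.

1995-08-17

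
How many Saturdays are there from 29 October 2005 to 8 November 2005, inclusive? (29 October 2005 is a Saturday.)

29 October 2005 is a Saturday; the first Saturday on or after it is 29 October 2005.
From 29 October 2005 to 8 November 2005: 2 + 8 = 10 days (rest of October, November).
10 ÷ 7 = 1 full weeks with remainder 3, so 1 more Saturdays after the first → 2.

2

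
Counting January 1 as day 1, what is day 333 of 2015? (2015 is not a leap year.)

January has 31 days (333 − 31 = 302 remain).
February has 28 days (302 − 28 = 274 remain).
March has 31 days (274 − 31 = 243 remain).
April has 30 days (243 − 30 = 213 remain).
May has 31 days (213 − 31 = 182 remain).
June has 30 days (182 − 30 = 152 remain).
July has 31 days (152 − 31 = 121 remain).
August has 31 days (121 − 31 = 90 remain).
September has 30 days (90 − 30 = 60 remain).
October has 31 days (60 − 31 = 29 remain).
29 into November → November 29.

29 November 2015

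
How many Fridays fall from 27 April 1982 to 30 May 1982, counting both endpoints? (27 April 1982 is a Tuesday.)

27 April 1982 is a Tuesday; the first Friday on or after it is 30 April 1982 (3 days later).
From 30 April 1982 to 30 May 1982: 0 + 30 = 30 days (rest of April, May).
30 ÷ 7 = 4 full weeks with remainder 2, so 4 more Fridays after the first → 5.

5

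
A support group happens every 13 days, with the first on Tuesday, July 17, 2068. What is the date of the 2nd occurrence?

The 2nd occurrence is 1 interval after the first: 1 × 13 = 13 days after July 17, 2068.
13 days later is July 30, 2068.

July 30, 2068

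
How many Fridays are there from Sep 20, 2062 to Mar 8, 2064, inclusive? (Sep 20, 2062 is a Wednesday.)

77

Sep 20, 2062 is a Wednesday; the first Friday on or after it is Sep 22, 2062 (2 days later).
From Sep 22, 2062 to Mar 8, 2064: 100 + 365 + 68 = 533 days (rest of 2062, 2063, to Mar 8, 2064 in 2064).
533 ÷ 7 = 76 full weeks with remainder 1, so 76 more Fridays after the first → 77.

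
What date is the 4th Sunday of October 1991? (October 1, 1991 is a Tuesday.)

October 1991 begins on a Tuesday, so the first Sunday is October 6 (5 days later).
The 4th Sunday is 3 weeks later: 6 + 21 = 27.

1991-10-27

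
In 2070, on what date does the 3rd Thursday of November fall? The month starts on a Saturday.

November 2070 begins on a Saturday, so the first Thursday is November 6 (5 days later).
The 3rd Thursday is 2 weeks later: 6 + 14 = 20.

20 November 2070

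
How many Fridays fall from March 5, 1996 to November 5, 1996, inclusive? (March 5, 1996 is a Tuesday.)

35

March 5, 1996 is a Tuesday; the first Friday on or after it is March 8, 1996 (3 days later).
From March 8, 1996 to November 5, 1996: 23 + 30 + 31 + 30 + 31 + 31 + 30 + 31 + 5 = 242 days (rest of March, April, May, June, July, August, September, October, November).
242 ÷ 7 = 34 full weeks with remainder 4, so 34 more Fridays after the first → 35.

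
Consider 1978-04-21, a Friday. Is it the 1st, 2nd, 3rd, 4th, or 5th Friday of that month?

Day 21 falls in week ⌈21/7⌉ of the month.
Days 1–7 hold the 1st Friday, 8–14 the 2nd, 15–21 the 3rd, 22–28 the 4th, 29–31 the 5th.
21 is in the range for the 3rd.

3rd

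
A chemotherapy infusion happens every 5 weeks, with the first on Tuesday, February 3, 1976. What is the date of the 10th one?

The 10th occurrence is 9 intervals after the first: 9 × 35 = 315 days after February 3, 1976.
February has 29 days — 26 days to the end of February leaves 289.
March has 31 days (258 left).
April has 30 days (228 left).
May has 31 days (197 left).
June has 30 days (167 left).
July has 31 days (136 left).
August has 31 days (105 left).
September has 30 days (75 left).
October has 31 days (44 left).
November has 30 days (14 left).
14 days into December → December 14, 1976.

December 14, 1976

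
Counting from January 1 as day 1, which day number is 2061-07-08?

Days in months before July: 31 + 28 + 31 + 30 + 31 + 30 = 181.
Plus 8 days into July → day 189.

189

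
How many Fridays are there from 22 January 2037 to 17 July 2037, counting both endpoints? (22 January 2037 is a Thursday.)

22 January 2037 is a Thursday; the first Friday on or after it is 23 January 2037 (1 day later).
From 23 January 2037 to 17 July 2037: 8 + 28 + 31 + 30 + 31 + 30 + 17 = 175 days (rest of January, February, March, April, May, June, July).
175 ÷ 7 = 25 full weeks with remainder 0, so 25 more Fridays after the first → 26.

26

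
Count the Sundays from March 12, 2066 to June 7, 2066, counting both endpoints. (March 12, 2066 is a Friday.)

March 12, 2066 is a Friday; the first Sunday on or after it is March 14, 2066 (2 days later).
From March 14, 2066 to June 7, 2066: 17 + 30 + 31 + 7 = 85 days (rest of March, April, May, June).
85 ÷ 7 = 12 full weeks with remainder 1, so 12 more Sundays after the first → 13.

13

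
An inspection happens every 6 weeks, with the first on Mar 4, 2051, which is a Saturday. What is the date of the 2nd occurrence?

The 2nd occurrence is 1 interval after the first: 1 × 42 = 42 days after Mar 4, 2051.
Mar has 31 days — 27 days to the end of Mar leaves 15.
15 days into Apr → Apr 15, 2051.

Apr 15, 2051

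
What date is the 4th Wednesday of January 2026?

January 2026 begins on a Thursday, so the first Wednesday is January 7 (6 days later).
The 4th Wednesday is 3 weeks later: 7 + 21 = 28.

28 January 2026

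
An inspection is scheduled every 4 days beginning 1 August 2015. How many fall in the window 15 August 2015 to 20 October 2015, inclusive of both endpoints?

17

Occurrences land 4·i days after 1 August 2015 for i = 0, 1, 2, …
15 August 2015 is 14 days after the start; 14 ÷ 4 = 3 remainder 2; since the remainder is 2, round up to i = 4. First occurrence in the window: #5 on 17 August 2015 (4×4 = 16 days in).
20 October 2015 is 80 days after the start; 80 ÷ 4 = 20 remainder 0. Last occurrence in the window: #21 on 20 October 2015.
Occurrences #5 through #21: 17 in total.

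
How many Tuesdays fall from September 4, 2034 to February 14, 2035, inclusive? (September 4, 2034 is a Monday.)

24

September 4, 2034 is a Monday; the first Tuesday on or after it is September 5, 2034 (1 day later).
From September 5, 2034 to February 14, 2035: 25 + 31 + 30 + 31 + 31 + 14 = 162 days (rest of September, October, November, December, January, February).
162 ÷ 7 = 23 full weeks with remainder 1, so 23 more Tuesdays after the first → 24.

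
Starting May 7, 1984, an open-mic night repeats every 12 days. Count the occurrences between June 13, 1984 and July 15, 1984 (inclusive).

Occurrences land 12·i days after May 7, 1984 for i = 0, 1, 2, …
June 13, 1984 is 37 days after the start; 37 ÷ 12 = 3 remainder 1; since the remainder is 1, round up to i = 4. First occurrence in the window: #5 on June 24, 1984 (4×12 = 48 days in).
July 15, 1984 is 69 days after the start; 69 ÷ 12 = 5 remainder 9. Last occurrence in the window: #6 on July 6, 1984.
Occurrences #5 through #6: 2 in total.

2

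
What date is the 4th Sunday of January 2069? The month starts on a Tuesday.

27 January 2069

January 2069 begins on a Tuesday, so the first Sunday is January 6 (5 days later).
The 4th Sunday is 3 weeks later: 6 + 21 = 27.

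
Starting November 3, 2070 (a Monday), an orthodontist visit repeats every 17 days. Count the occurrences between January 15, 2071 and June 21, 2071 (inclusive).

9

Occurrences land 17·i days after November 3, 2070 for i = 0, 1, 2, …
January 15, 2071 is 73 days after the start; 73 ÷ 17 = 4 remainder 5; since the remainder is 5, round up to i = 5. First occurrence in the window: #6 on January 27, 2071 (5×17 = 85 days in).
June 21, 2071 is 230 days after the start; 230 ÷ 17 = 13 remainder 9. Last occurrence in the window: #14 on June 12, 2071.
Occurrences #6 through #14: 9 in total.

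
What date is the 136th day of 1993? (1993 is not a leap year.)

Jan has 31 days (136 − 31 = 105 remain).
Feb has 28 days (105 − 28 = 77 remain).
Mar has 31 days (77 − 31 = 46 remain).
Apr has 30 days (46 − 30 = 16 remain).
16 into May → May 16.

May 16, 1993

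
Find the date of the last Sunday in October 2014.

October 2014 begins on a Wednesday, so the first Sunday is October 5 (4 days later).
October 2014 has 31 days. Adding weeks: 5, 12, 19, 26 — the last one ≤ 31 is the 26th.

2014-10-26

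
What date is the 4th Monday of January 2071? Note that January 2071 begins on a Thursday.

2071-01-26

January 2071 begins on a Thursday, so the first Monday is January 5 (4 days later).
The 4th Monday is 3 weeks later: 5 + 21 = 26.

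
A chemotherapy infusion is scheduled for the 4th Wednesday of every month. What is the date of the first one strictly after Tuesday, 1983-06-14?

June 1983 starts on a Wednesday; its first Wednesday is the 1st, so the 4th Wednesday is the 22nd — 1983-06-22.
1983-06-22 is after 1983-06-14, so that is the next one.

1983-06-22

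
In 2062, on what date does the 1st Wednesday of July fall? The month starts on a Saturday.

July 2062 begins on a Saturday, so the first Wednesday is July 5 (4 days later).

July 5, 2062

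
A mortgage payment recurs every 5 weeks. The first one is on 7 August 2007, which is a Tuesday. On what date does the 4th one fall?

20 November 2007

The 4th occurrence is 3 intervals after the first: 3 × 35 = 105 days after 7 August 2007.
August has 31 days — 24 days to the end of August leaves 81.
September has 30 days (51 left).
October has 31 days (20 left).
20 days into November → 20 November 2007.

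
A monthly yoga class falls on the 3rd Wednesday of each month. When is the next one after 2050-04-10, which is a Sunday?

April 2050 starts on a Friday; its first Wednesday is the 6th, so the 3rd Wednesday is the 20th — 2050-04-20.
2050-04-20 is after 2050-04-10, so that is the next one.

2050-04-20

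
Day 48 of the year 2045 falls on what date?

January has 31 days (48 − 31 = 17 remain).
17 into February → February 17.

17 February 2045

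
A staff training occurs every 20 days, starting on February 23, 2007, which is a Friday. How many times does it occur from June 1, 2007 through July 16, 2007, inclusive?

3

Occurrences land 20·i days after February 23, 2007 for i = 0, 1, 2, …
June 1, 2007 is 98 days after the start; 98 ÷ 20 = 4 remainder 18; since the remainder is 18, round up to i = 5. First occurrence in the window: #6 on June 3, 2007 (5×20 = 100 days in).
July 16, 2007 is 143 days after the start; 143 ÷ 20 = 7 remainder 3. Last occurrence in the window: #8 on July 13, 2007.
Occurrences #6 through #8: 3 in total.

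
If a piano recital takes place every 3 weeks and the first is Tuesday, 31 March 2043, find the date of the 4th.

2 June 2043

The 4th occurrence is 3 intervals after the first: 3 × 21 = 63 days after 31 March 2043.
March has 31 days — 0 days to the end of March leaves 63.
April has 30 days (33 left).
May has 31 days (2 left).
2 days into June → 2 June 2043.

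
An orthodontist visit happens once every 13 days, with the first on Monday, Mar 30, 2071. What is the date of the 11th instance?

Aug 7, 2071

The 11th occurrence is 10 intervals after the first: 10 × 13 = 130 days after Mar 30, 2071.
Mar has 31 days — 1 day to the end of Mar leaves 129.
Apr has 30 days (99 left).
May has 31 days (68 left).
Jun has 30 days (38 left).
Jul has 31 days (7 left).
7 days into Aug → Aug 7, 2071.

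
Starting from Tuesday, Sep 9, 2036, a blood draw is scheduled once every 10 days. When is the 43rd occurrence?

The 43rd occurrence is 42 intervals after the first: 42 × 10 = 420 days after Sep 9, 2036.
Sep has 30 days — 21 days to the end of Sep leaves 399.
Oct has 31 days (368 left).
Nov has 30 days (338 left).
Dec has 31 days (307 left).
Jan has 31 days (276 left).
Feb has 28 days (248 left).
Mar has 31 days (217 left).
Apr has 30 days (187 left).
May has 31 days (156 left).
Jun has 30 days (126 left).
Jul has 31 days (95 left).
Aug has 31 days (64 left).
Sep has 30 days (34 left).
Oct has 31 days (3 left).
3 days into Nov → Nov 3, 2037.

Nov 3, 2037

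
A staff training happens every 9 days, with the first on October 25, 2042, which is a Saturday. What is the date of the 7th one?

The 7th occurrence is 6 intervals after the first: 6 × 9 = 54 days after October 25, 2042.
October has 31 days — 6 days to the end of October leaves 48.
November has 30 days (18 left).
18 days into December → December 18, 2042.

December 18, 2042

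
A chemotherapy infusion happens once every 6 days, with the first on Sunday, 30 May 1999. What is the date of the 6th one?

29 June 1999

The 6th occurrence is 5 intervals after the first: 5 × 6 = 30 days after 30 May 1999.
May has 31 days — 1 day to the end of May leaves 29.
29 days into June → 29 June 1999.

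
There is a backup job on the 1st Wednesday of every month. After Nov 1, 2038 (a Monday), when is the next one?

Nov 3, 2038

Nov 2038 starts on a Monday, so its 1st Wednesday is Nov 3, 2038 (2 days in).
Nov 3, 2038 is after Nov 1, 2038, so that is the next one.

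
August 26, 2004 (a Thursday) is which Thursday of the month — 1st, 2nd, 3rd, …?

4th

Day 26 falls in week ⌈26/7⌉ of the month.
Days 1–7 hold the 1st Thursday, 8–14 the 2nd, 15–21 the 3rd, 22–28 the 4th, 29–31 the 5th.
26 is in the range for the 4th.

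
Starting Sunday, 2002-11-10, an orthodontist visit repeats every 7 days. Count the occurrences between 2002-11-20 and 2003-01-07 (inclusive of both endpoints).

Occurrences land 7·i days after 2002-11-10 for i = 0, 1, 2, …
2002-11-20 is 10 days after the start; 10 ÷ 7 = 1 remainder 3; since the remainder is 3, round up to i = 2. First occurrence in the window: #3 on 2002-11-24 (2×7 = 14 days in).
2003-01-07 is 58 days after the start; 58 ÷ 7 = 8 remainder 2. Last occurrence in the window: #9 on 2003-01-05.
Occurrences #3 through #9: 7 in total.

7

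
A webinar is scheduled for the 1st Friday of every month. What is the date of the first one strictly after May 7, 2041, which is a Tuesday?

Jun 7, 2041

May 2041 starts on a Wednesday, so its 1st Friday is May 3, 2041 (2 days in).
That is not after May 7, 2041, so look at Jun 2041.
Jun 2041 starts on a Saturday, so its 1st Friday is Jun 7, 2041 (6 days in).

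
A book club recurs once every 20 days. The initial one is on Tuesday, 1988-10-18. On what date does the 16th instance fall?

The 16th occurrence is 15 intervals after the first: 15 × 20 = 300 days after 1988-10-18.
October has 31 days — 13 days to the end of October leaves 287.
November has 30 days (257 left).
December has 31 days (226 left).
January has 31 days (195 left).
February has 28 days (167 left).
March has 31 days (136 left).
April has 30 days (106 left).
May has 31 days (75 left).
June has 30 days (45 left).
July has 31 days (14 left).
14 days into August → 1989-08-14.

1989-08-14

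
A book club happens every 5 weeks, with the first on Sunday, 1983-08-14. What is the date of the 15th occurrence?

1984-12-16

The 15th occurrence is 14 intervals after the first: 14 × 35 = 490 days after 1983-08-14.
August has 31 days — 17 days to the end of August leaves 473.
From end of August to end of 1983 is 122 days (351 left).
January has 31 days (320 left).
February has 29 days (291 left).
March has 31 days (260 left).
April has 30 days (230 left).
May has 31 days (199 left).
June has 30 days (169 left).
July has 31 days (138 left).
August has 31 days (107 left).
September has 30 days (77 left).
October has 31 days (46 left).
November has 30 days (16 left).
16 days into December → 1984-12-16.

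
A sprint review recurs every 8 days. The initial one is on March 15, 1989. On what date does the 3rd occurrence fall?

The 3rd occurrence is 2 intervals after the first: 2 × 8 = 16 days after March 15, 1989.
16 days later is March 31, 1989.

March 31, 1989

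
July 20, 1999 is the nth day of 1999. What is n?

Days in months before July: 31 + 28 + 31 + 30 + 31 + 30 = 181.
Plus 20 days into July → day 201.

201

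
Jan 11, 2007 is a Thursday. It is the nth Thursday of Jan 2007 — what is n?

Day 11 falls in week ⌈11/7⌉ of the month.
Days 1–7 hold the 1st Thursday, 8–14 the 2nd, 15–21 the 3rd, 22–28 the 4th, 29–31 the 5th.
11 is in the range for the 2nd.

2nd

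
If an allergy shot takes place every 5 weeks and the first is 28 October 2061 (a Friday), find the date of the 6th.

The 6th occurrence is 5 intervals after the first: 5 × 35 = 175 days after 28 October 2061.
October has 31 days — 3 days to the end of October leaves 172.
November has 30 days (142 left).
December has 31 days (111 left).
January has 31 days (80 left).
February has 28 days (52 left).
March has 31 days (21 left).
21 days into April → 21 April 2062.

21 April 2062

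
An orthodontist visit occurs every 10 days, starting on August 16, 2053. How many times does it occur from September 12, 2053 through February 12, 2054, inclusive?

Occurrences land 10·i days after August 16, 2053 for i = 0, 1, 2, …
September 12, 2053 is 27 days after the start; 27 ÷ 10 = 2 remainder 7; since the remainder is 7, round up to i = 3. First occurrence in the window: #4 on September 15, 2053 (3×10 = 30 days in).
February 12, 2054 is 180 days after the start; 180 ÷ 10 = 18 remainder 0. Last occurrence in the window: #19 on February 12, 2054.
Occurrences #4 through #19: 16 in total.

16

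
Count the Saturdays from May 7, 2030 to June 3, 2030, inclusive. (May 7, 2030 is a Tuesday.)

4

May 7, 2030 is a Tuesday; the first Saturday on or after it is May 11, 2030 (4 days later).
From May 11, 2030 to June 3, 2030: 20 + 3 = 23 days (rest of May, June).
23 ÷ 7 = 3 full weeks with remainder 2, so 3 more Saturdays after the first → 4.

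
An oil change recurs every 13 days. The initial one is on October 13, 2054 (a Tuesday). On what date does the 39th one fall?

The 39th occurrence is 38 intervals after the first: 38 × 13 = 494 days after October 13, 2054.
October has 31 days — 18 days to the end of October leaves 476.
From end of October to end of 2054 is 61 days (415 left).
2055 has 365 days (50 left).
January has 31 days (19 left).
19 days into February → February 19, 2056.

February 19, 2056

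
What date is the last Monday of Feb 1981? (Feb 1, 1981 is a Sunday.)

Feb 23, 1981

Feb 1981 begins on a Sunday, so the first Monday is Feb 2 (1 day later).
Feb 1981 has 28 days. Adding weeks: 2, 9, 16, 23 — the last one ≤ 28 is the 23rd.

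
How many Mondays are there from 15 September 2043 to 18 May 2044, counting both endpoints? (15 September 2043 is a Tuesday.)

15 September 2043 is a Tuesday; the first Monday on or after it is 21 September 2043 (6 days later).
From 21 September 2043 to 18 May 2044: 9 + 31 + 30 + 31 + 31 + 29 + 31 + 30 + 18 = 240 days (rest of September, October, November, December, January, February, March, April, May).
240 ÷ 7 = 34 full weeks with remainder 2, so 34 more Mondays after the first → 35.

35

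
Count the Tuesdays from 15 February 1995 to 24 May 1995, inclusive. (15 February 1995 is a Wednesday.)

14

15 February 1995 is a Wednesday; the first Tuesday on or after it is 21 February 1995 (6 days later).
From 21 February 1995 to 24 May 1995: 7 + 31 + 30 + 24 = 92 days (rest of February, March, April, May).
92 ÷ 7 = 13 full weeks with remainder 1, so 13 more Tuesdays after the first → 14.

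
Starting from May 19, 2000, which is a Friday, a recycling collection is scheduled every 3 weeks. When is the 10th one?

The 10th occurrence is 9 intervals after the first: 9 × 21 = 189 days after May 19, 2000.
May has 31 days — 12 days to the end of May leaves 177.
Jun has 30 days (147 left).
Jul has 31 days (116 left).
Aug has 31 days (85 left).
Sep has 30 days (55 left).
Oct has 31 days (24 left).
24 days into Nov → Nov 24, 2000.

Nov 24, 2000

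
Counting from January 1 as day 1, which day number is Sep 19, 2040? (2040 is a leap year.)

263

Days in months before Sep: 31 + 29 + 31 + 30 + 31 + 30 + 31 + 31 = 244.
Plus 19 days into Sep → day 263.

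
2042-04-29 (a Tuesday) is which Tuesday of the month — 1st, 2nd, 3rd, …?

5th

Day 29 falls in week ⌈29/7⌉ of the month.
Days 1–7 hold the 1st Tuesday, 8–14 the 2nd, 15–21 the 3rd, 22–28 the 4th, 29–31 the 5th.
29 is in the range for the 5th.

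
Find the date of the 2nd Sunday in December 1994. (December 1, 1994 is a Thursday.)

December 11, 1994

December 1994 begins on a Thursday, so the first Sunday is December 4 (3 days later).
The 2nd Sunday is 1 weeks later: 4 + 7 = 11.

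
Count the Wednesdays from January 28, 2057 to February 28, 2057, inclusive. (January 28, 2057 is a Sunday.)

January 28, 2057 is a Sunday; the first Wednesday on or after it is January 31, 2057 (3 days later).
From January 31, 2057 to February 28, 2057: 0 + 28 = 28 days (rest of January, February).
28 ÷ 7 = 4 full weeks with remainder 0, so 4 more Wednesdays after the first → 5.

5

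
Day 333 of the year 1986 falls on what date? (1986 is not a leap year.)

January has 31 days (333 − 31 = 302 remain).
February has 28 days (302 − 28 = 274 remain).
March has 31 days (274 − 31 = 243 remain).
April has 30 days (243 − 30 = 213 remain).
May has 31 days (213 − 31 = 182 remain).
June has 30 days (182 − 30 = 152 remain).
July has 31 days (152 − 31 = 121 remain).
August has 31 days (121 − 31 = 90 remain).
September has 30 days (90 − 30 = 60 remain).
October has 31 days (60 − 31 = 29 remain).
29 into November → November 29.

29 November 1986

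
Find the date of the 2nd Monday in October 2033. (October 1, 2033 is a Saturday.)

10 October 2033

October 2033 begins on a Saturday, so the first Monday is October 3 (2 days later).
The 2nd Monday is 1 weeks later: 3 + 7 = 10.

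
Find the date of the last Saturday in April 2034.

2034-04-29

The first Saturday of April 2034 is April 1.
April 2034 has 30 days. Adding weeks: 1, 8, 15, 22, 29 — the last one ≤ 30 is the 29th.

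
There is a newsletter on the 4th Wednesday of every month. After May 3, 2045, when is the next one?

May 2045 starts on a Monday; its first Wednesday is the 3rd, so the 4th Wednesday is the 24th — May 24, 2045.
May 24, 2045 is after May 3, 2045, so that is the next one.

May 24, 2045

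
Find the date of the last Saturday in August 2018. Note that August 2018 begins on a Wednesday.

August 2018 begins on a Wednesday, so the first Saturday is August 4 (3 days later).
August 2018 has 31 days. Adding weeks: 4, 11, 18, 25 — the last one ≤ 31 is the 25th.

2018-08-25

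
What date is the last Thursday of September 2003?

The first Thursday of September 2003 is September 4.
September 2003 has 30 days. Adding weeks: 4, 11, 18, 25 — the last one ≤ 30 is the 25th.

September 25, 2003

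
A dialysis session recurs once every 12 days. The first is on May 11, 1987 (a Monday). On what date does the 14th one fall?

Oct 14, 1987

The 14th occurrence is 13 intervals after the first: 13 × 12 = 156 days after May 11, 1987.
May has 31 days — 20 days to the end of May leaves 136.
Jun has 30 days (106 left).
Jul has 31 days (75 left).
Aug has 31 days (44 left).
Sep has 30 days (14 left).
14 days into Oct → Oct 14, 1987.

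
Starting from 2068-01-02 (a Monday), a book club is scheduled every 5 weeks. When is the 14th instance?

The 14th occurrence is 13 intervals after the first: 13 × 35 = 455 days after 2068-01-02.
January has 31 days — 29 days to the end of January leaves 426.
From end of January to end of 2068 is 335 days (91 left).
January has 31 days (60 left).
February has 28 days (32 left).
March has 31 days (1 left).
1 day into April → 2069-04-01.

2069-04-01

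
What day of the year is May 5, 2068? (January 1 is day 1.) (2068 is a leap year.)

Days in months before May: 31 + 29 + 31 + 30 = 121.
Plus 5 days into May → day 126.

126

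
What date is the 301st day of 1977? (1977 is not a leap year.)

January has 31 days (301 − 31 = 270 remain).
February has 28 days (270 − 28 = 242 remain).
March has 31 days (242 − 31 = 211 remain).
April has 30 days (211 − 30 = 181 remain).
May has 31 days (181 − 31 = 150 remain).
June has 30 days (150 − 30 = 120 remain).
July has 31 days (120 − 31 = 89 remain).
August has 31 days (89 − 31 = 58 remain).
September has 30 days (58 − 30 = 28 remain).
28 into October → October 28.

28 October 1977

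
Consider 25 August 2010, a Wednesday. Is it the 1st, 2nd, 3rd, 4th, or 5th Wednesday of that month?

4th

Day 25 falls in week ⌈25/7⌉ of the month.
Days 1–7 hold the 1st Wednesday, 8–14 the 2nd, 15–21 the 3rd, 22–28 the 4th, 29–31 the 5th.
25 is in the range for the 4th.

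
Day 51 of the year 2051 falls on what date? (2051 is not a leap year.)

February 20, 2051

January has 31 days (51 − 31 = 20 remain).
20 into February → February 20.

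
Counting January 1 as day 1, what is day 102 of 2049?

January has 31 days (102 − 31 = 71 remain).
February has 28 days (71 − 28 = 43 remain).
March has 31 days (43 − 31 = 12 remain).
12 into April → April 12.

2049-04-12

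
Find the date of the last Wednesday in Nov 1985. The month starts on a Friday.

Nov 1985 begins on a Friday, so the first Wednesday is Nov 6 (5 days later).
Nov 1985 has 30 days. Adding weeks: 6, 13, 20, 27 — the last one ≤ 30 is the 27th.

Nov 27, 1985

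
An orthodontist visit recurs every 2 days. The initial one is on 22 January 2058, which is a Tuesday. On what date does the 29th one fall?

19 March 2058

The 29th occurrence is 28 intervals after the first: 28 × 2 = 56 days after 22 January 2058.
January has 31 days — 9 days to the end of January leaves 47.
February has 28 days (19 left).
19 days into March → 19 March 2058.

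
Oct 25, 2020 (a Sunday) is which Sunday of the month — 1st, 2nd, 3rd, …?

Day 25 falls in week ⌈25/7⌉ of the month.
Days 1–7 hold the 1st Sunday, 8–14 the 2nd, 15–21 the 3rd, 22–28 the 4th, 29–31 the 5th.
25 is in the range for the 4th.

4th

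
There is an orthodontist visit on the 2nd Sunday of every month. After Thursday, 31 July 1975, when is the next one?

July 1975 starts on a Tuesday; its first Sunday is the 6th, so the 2nd Sunday is the 13th — 13 July 1975.
That is not after 31 July 1975, so look at August 1975.
August 1975 starts on a Friday; its first Sunday is the 3rd, so the 2nd Sunday is the 10th — 10 August 1975.

10 August 1975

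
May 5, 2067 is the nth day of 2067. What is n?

Days in months before May: 31 + 28 + 31 + 30 = 120.
Plus 5 days into May → day 125.

125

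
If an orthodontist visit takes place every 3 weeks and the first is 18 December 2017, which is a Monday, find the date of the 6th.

The 6th occurrence is 5 intervals after the first: 5 × 21 = 105 days after 18 December 2017.
December has 31 days — 13 days to the end of December leaves 92.
January has 31 days (61 left).
February has 28 days (33 left).
March has 31 days (2 left).
2 days into April → 2 April 2018.

2 April 2018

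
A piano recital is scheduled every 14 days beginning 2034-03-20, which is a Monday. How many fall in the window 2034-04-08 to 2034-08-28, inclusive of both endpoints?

10

Occurrences land 14·i days after 2034-03-20 for i = 0, 1, 2, …
2034-04-08 is 19 days after the start; 19 ÷ 14 = 1 remainder 5; since the remainder is 5, round up to i = 2. First occurrence in the window: #3 on 2034-04-17 (2×14 = 28 days in).
2034-08-28 is 161 days after the start; 161 ÷ 14 = 11 remainder 7. Last occurrence in the window: #12 on 2034-08-21.
Occurrences #3 through #12: 10 in total.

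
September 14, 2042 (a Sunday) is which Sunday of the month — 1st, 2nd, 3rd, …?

Day 14 falls in week ⌈14/7⌉ of the month.
Days 1–7 hold the 1st Sunday, 8–14 the 2nd, 15–21 the 3rd, 22–28 the 4th, 29–31 the 5th.
14 is in the range for the 2nd.

2nd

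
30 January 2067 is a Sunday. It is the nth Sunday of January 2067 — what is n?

5th

Day 30 falls in week ⌈30/7⌉ of the month.
Days 1–7 hold the 1st Sunday, 8–14 the 2nd, 15–21 the 3rd, 22–28 the 4th, 29–31 the 5th.
30 is in the range for the 5th.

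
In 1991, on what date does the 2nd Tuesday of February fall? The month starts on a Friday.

12 February 1991

February 1991 begins on a Friday, so the first Tuesday is February 5 (4 days later).
The 2nd Tuesday is 1 weeks later: 5 + 7 = 12.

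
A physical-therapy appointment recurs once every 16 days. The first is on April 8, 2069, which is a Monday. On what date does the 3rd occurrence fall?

May 10, 2069

The 3rd occurrence is 2 intervals after the first: 2 × 16 = 32 days after April 8, 2069.
April has 30 days — 22 days to the end of April leaves 10.
10 days into May → May 10, 2069.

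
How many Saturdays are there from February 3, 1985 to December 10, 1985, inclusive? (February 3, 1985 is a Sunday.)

44

February 3, 1985 is a Sunday; the first Saturday on or after it is February 9, 1985 (6 days later).
From February 9, 1985 to December 10, 1985: 19 + 31 + 30 + 31 + 30 + 31 + 31 + 30 + 31 + 30 + 10 = 304 days (rest of February, March, April, May, June, July, August, September, October, November, December).
304 ÷ 7 = 43 full weeks with remainder 3, so 43 more Saturdays after the first → 44.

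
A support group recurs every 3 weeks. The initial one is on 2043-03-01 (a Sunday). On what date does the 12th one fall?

The 12th occurrence is 11 intervals after the first: 11 × 21 = 231 days after 2043-03-01.
March has 31 days — 30 days to the end of March leaves 201.
April has 30 days (171 left).
May has 31 days (140 left).
June has 30 days (110 left).
July has 31 days (79 left).
August has 31 days (48 left).
September has 30 days (18 left).
18 days into October → 2043-10-18.

2043-10-18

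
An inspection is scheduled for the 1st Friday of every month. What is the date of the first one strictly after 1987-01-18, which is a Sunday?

1987-02-06

January 1987 starts on a Thursday, so its 1st Friday is 1987-01-02 (1 day in).
That is not after 1987-01-18, so look at February 1987.
February 1987 starts on a Sunday, so its 1st Friday is 1987-02-06 (5 days in).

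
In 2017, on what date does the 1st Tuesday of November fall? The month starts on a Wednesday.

November 2017 begins on a Wednesday, so the first Tuesday is November 7 (6 days later).

7 November 2017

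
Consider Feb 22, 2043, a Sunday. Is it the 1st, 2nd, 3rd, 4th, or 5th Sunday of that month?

4th

Day 22 falls in week ⌈22/7⌉ of the month.
Days 1–7 hold the 1st Sunday, 8–14 the 2nd, 15–21 the 3rd, 22–28 the 4th, 29–31 the 5th.
22 is in the range for the 4th.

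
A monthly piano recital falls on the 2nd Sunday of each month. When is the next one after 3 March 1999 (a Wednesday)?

14 March 1999

March 1999 starts on a Monday; its first Sunday is the 7th, so the 2nd Sunday is the 14th — 14 March 1999.
14 March 1999 is after 3 March 1999, so that is the next one.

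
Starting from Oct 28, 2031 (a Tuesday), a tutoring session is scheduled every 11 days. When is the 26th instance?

The 26th occurrence is 25 intervals after the first: 25 × 11 = 275 days after Oct 28, 2031.
Oct has 31 days — 3 days to the end of Oct leaves 272.
Nov has 30 days (242 left).
Dec has 31 days (211 left).
Jan has 31 days (180 left).
Feb has 29 days (151 left).
Mar has 31 days (120 left).
Apr has 30 days (90 left).
May has 31 days (59 left).
Jun has 30 days (29 left).
29 days into Jul → Jul 29, 2032.

Jul 29, 2032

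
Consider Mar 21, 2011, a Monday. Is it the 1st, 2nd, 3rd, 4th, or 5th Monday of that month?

Day 21 falls in week ⌈21/7⌉ of the month.
Days 1–7 hold the 1st Monday, 8–14 the 2nd, 15–21 the 3rd, 22–28 the 4th, 29–31 the 5th.
21 is in the range for the 3rd.

3rd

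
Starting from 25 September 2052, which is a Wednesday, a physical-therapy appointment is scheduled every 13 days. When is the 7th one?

The 7th occurrence is 6 intervals after the first: 6 × 13 = 78 days after 25 September 2052.
September has 30 days — 5 days to the end of September leaves 73.
October has 31 days (42 left).
November has 30 days (12 left).
12 days into December → 12 December 2052.

12 December 2052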